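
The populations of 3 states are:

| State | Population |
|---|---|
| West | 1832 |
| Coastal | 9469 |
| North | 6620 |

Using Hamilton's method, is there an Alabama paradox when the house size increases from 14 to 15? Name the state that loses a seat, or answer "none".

At 14 seats: West 2, Coastal 7, North 5.
At 15 seats: West 1, Coastal 8, North 6.
West drops from 2 to 1.

West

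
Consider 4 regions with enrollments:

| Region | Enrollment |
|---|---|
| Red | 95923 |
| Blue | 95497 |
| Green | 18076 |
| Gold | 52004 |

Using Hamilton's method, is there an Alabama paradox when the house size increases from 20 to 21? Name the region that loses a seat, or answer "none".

Green

At 20 seats: Red 7, Blue 7, Green 2, Gold 4.
At 21 seats: Red 8, Blue 8, Green 1, Gold 4.
Green drops from 2 to 1.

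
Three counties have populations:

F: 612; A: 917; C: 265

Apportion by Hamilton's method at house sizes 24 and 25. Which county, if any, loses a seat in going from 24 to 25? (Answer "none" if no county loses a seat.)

none

At 24 seats: F 8, A 12, C 4.
At 25 seats: F 8, A 13, C 4.
No county's allocation decreased.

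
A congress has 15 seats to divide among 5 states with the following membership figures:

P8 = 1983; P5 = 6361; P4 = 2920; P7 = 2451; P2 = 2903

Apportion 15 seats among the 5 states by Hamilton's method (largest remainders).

P8=2; P5=6; P4=3; P7=2; P2=2

The standard divisor is 16618/15 ≈ 1107.867.
Standard quotas: P8 1.7899, P5 5.7417, P4 2.6357, P7 2.2124, P2 2.6204.
Lower quotas: P8 1, P5 5, P4 2, P7 2, P2 2 (sum 12, leaving 3 seats).
Remainders in descending order: P8 0.7899, P5 0.7417, P4 0.6357, P2 0.6204, P7 0.2124.
Largest remainders: P8, P5, P4 receive the extra seats.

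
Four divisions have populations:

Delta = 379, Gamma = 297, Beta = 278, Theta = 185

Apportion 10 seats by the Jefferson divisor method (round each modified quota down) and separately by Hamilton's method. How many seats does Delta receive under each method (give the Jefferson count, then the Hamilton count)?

4 and 3

Jefferson: Delta 4, Gamma 3, Beta 2, Theta 1.
Hamilton: Delta 3, Gamma 3, Beta 2, Theta 2.
Delta gets 4 under Jefferson and 3 under Hamilton.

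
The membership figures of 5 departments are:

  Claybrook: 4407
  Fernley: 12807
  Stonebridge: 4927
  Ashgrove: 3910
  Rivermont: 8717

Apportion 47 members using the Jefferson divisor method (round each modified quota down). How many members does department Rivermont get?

Standard divisor 34768/47 ≈ 739.745; standard quotas: Claybrook 5.957, Fernley 17.313, Stonebridge 6.660, Ashgrove 5.286, Rivermont 11.784.
Rounding down gives 5, 17, 6, 5, 11 = 44 seats, so the divisor must be adjusted.
With modified divisor 710: modified quotas Claybrook 6.207, Fernley 18.038, Stonebridge 6.939, Ashgrove 5.507, Rivermont 12.277.
Rounding down: Claybrook 6, Fernley 18, Stonebridge 6, Ashgrove 5, Rivermont 12 (total 47).
Rivermont receives 12.

12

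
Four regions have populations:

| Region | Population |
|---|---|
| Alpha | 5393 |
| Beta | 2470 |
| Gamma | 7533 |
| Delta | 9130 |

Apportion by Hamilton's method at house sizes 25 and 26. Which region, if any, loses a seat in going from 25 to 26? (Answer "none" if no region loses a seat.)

At 25 seats: Alpha 5, Beta 3, Gamma 8, Delta 9.
At 26 seats: Alpha 6, Beta 2, Gamma 8, Delta 10.
Beta drops from 3 to 2.

Beta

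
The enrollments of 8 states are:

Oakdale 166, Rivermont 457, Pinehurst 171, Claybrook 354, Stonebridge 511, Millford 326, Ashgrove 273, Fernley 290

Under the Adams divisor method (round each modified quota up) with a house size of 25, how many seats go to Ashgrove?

Standard divisor 2548/25 ≈ 101.92; standard quotas: Oakdale 1.629, Rivermont 4.484, Pinehurst 1.678, Claybrook 3.473, Stonebridge 5.014, Millford 3.199, Ashgrove 2.679, Fernley 2.845.
Rounding up gives 2, 5, 2, 4, 6, 4, 3, 3 = 29 seats, so the divisor must be adjusted.
With modified divisor 120: modified quotas Oakdale 1.383, Rivermont 3.808, Pinehurst 1.425, Claybrook 2.950, Stonebridge 4.258, Millford 2.717, Ashgrove 2.275, Fernley 2.417.
Rounding up: Oakdale 2, Rivermont 4, Pinehurst 2, Claybrook 3, Stonebridge 5, Millford 3, Ashgrove 3, Fernley 3 (total 25).
Ashgrove receives 3.

3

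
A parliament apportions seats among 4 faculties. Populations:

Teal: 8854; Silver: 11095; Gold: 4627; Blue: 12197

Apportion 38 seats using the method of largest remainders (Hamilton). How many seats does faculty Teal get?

9

The standard divisor is 36773/38 ≈ 967.711.
Standard quotas: Teal 9.1494, Silver 11.4652, Gold 4.7814, Blue 12.6040.
Lower quotas: Teal 9, Silver 11, Gold 4, Blue 12 (sum 36, leaving 2 seats).
Remainders in descending order: Gold 0.7814, Blue 0.6040, Silver 0.4652, Teal 0.1494.
The surplus seats go to Gold, Blue.
Teal receives 9.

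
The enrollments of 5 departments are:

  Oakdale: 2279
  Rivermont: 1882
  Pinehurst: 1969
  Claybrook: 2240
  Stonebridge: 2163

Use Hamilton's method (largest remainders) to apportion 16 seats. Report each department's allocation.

Total 10533; standard divisor 10533/16 ≈ 658.312.
Standard quotas: Oakdale 3.462, Rivermont 2.859, Pinehurst 2.991, Claybrook 3.403, Stonebridge 3.286.
Lower quotas: Oakdale 3, Rivermont 2, Pinehurst 2, Claybrook 3, Stonebridge 3 (sum 13, leaving 3 seats).
Remainders in descending order: Pinehurst 0.991, Rivermont 0.859, Oakdale 0.462, Claybrook 0.403, Stonebridge 0.286.
The surplus seats go to Pinehurst, Rivermont, Oakdale.

Oakdale: 4, Rivermont: 3, Pinehurst: 3, Claybrook: 3, Stonebridge: 3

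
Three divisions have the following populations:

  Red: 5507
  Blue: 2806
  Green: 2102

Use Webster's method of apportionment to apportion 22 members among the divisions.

Standard divisor 10415/22 ≈ 473.409; standard quotas: Red 11.633, Blue 5.927, Green 4.440.
Rounding to the nearest integer gives Red 12, Blue 6, Green 4 — total 22, matching the house size, so no adjustment is needed.

Red 12; Blue 6; Green 4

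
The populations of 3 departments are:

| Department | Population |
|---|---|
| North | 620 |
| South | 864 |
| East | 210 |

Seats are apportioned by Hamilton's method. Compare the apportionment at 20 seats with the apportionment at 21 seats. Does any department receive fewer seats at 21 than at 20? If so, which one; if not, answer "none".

At 20 seats: North 7, South 10, East 3.
At 21 seats: North 8, South 11, East 2.
East drops from 3 to 2.

East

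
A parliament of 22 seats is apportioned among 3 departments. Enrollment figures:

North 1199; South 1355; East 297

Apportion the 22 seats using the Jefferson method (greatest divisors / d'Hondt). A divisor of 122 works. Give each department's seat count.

With modified divisor 122: modified quotas North 9.828, South 11.107, East 2.434.
Rounding down: North 9, South 11, East 2 (total 22).

North: 9, South: 11, East: 2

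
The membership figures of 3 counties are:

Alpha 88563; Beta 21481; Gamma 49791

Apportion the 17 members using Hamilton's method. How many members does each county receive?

Alpha 10, Beta 2, Gamma 5

The standard divisor is 159835/17 ≈ 9402.059.
Standard quotas: Alpha 9.4195, Beta 2.2847, Gamma 5.2958.
Lower quotas: Alpha 9, Beta 2, Gamma 5 (sum 16, leaving 1 seat).
Remainders in descending order: Alpha 0.4195, Gamma 0.2958, Beta 0.2847.
The surplus seat goes to Alpha.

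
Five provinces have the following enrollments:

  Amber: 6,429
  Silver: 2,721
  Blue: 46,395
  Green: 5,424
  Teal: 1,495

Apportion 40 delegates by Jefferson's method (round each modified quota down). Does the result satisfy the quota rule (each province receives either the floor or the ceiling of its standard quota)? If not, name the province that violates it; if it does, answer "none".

Standard quotas: Amber 4.117, Silver 1.742, Blue 29.710, Green 3.473, Teal 0.957.
Jefferson allocation: Amber 4, Silver 1, Blue 31, Green 3, Teal 1.
Blue has quota 29.710 (lower 29, upper 30) but receives 31 — outside the quota interval.

Blue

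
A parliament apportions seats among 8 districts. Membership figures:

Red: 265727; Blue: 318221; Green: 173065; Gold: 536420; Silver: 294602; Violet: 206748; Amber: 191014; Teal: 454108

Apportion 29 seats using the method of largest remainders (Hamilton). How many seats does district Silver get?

Standard divisor: 2439905 ÷ 29 ≈ 84134.655.
Standard quotas: Red 3.1584, Blue 3.7823, Green 2.0570, Gold 6.3757, Silver 3.5016, Violet 2.4573, Amber 2.2703, Teal 5.3974.
Lower quotas: Red 3, Blue 3, Green 2, Gold 6, Silver 3, Violet 2, Amber 2, Teal 5 (sum 26, leaving 3 seats).
Remainders in descending order: Blue 0.7823, Silver 0.5016, Violet 0.4573, Teal 0.3974, Gold 0.3757, Amber 0.2703, Red 0.1584, Green 0.0570.
The surplus seats go to Blue, Silver, Violet.
Silver receives 4.

4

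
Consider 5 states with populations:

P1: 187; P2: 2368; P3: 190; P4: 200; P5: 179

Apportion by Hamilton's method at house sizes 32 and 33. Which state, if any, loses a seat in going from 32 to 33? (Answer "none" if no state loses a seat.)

none

At 32 seats: P1 2, P2 24, P3 2, P4 2, P5 2.
At 33 seats: P1 2, P2 25, P3 2, P4 2, P5 2.
No state's allocation decreased.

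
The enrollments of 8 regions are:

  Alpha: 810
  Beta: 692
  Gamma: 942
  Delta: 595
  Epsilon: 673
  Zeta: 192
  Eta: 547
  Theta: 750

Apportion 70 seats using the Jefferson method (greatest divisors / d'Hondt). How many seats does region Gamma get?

Standard divisor 5201/70 ≈ 74.3; standard quotas: Alpha 10.902, Beta 9.314, Gamma 12.678, Delta 8.008, Epsilon 9.058, Zeta 2.584, Eta 7.362, Theta 10.094.
Rounding down gives 10, 9, 12, 8, 9, 2, 7, 10 = 67 seats, so the divisor must be adjusted.
With modified divisor 69: modified quotas Alpha 11.739, Beta 10.029, Gamma 13.652, Delta 8.623, Epsilon 9.754, Zeta 2.783, Eta 7.928, Theta 10.870.
Rounding down: Alpha 11, Beta 10, Gamma 13, Delta 8, Epsilon 9, Zeta 2, Eta 7, Theta 10 (total 70).
Gamma receives 13.

13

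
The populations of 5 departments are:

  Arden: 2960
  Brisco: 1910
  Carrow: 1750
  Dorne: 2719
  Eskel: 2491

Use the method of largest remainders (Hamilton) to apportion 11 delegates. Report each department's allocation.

Standard divisor: 11830 ÷ 11 ≈ 1075.455.
Standard quotas: Arden 2.752, Brisco 1.776, Carrow 1.627, Dorne 2.528, Eskel 2.316.
Lower quotas: Arden 2, Brisco 1, Carrow 1, Dorne 2, Eskel 2 (sum 8, leaving 3 seats).
Remainders in descending order: Brisco 0.776, Arden 0.752, Carrow 0.627, Dorne 0.528, Eskel 0.316.
The surplus seats go to Brisco, Arden, Carrow.

Arden 3; Brisco 2; Carrow 2; Dorne 2; Eskel 2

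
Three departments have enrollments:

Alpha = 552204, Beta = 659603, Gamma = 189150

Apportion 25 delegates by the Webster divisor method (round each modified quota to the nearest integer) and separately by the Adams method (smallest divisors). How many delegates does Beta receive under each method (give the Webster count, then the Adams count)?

Webster: Alpha 10, Beta 12, Gamma 3.
Adams: Alpha 10, Beta 11, Gamma 4.
Beta gets 12 under Webster and 11 under Adams.

12 and 11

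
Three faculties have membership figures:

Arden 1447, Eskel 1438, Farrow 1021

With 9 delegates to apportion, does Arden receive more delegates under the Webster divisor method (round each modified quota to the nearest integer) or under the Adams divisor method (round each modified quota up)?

Webster

Webster: Arden 4, Eskel 3, Farrow 2.
Adams: Arden 3, Eskel 3, Farrow 3.
Arden gets 4 under Webster and 3 under Adams.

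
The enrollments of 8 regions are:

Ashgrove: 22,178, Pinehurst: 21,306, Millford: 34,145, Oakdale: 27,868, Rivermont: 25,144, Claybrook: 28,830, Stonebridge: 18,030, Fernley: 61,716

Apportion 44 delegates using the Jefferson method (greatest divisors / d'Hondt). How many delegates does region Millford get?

6

Standard divisor 239217/44 ≈ 5436.75; standard quotas: Ashgrove 4.079, Pinehurst 3.919, Millford 6.280, Oakdale 5.126, Rivermont 4.625, Claybrook 5.303, Stonebridge 3.316, Fernley 11.352.
Rounding down gives 4, 3, 6, 5, 4, 5, 3, 11 = 41 seats, so the divisor must be adjusted.
With modified divisor 5000: modified quotas Ashgrove 4.436, Pinehurst 4.261, Millford 6.829, Oakdale 5.574, Rivermont 5.029, Claybrook 5.766, Stonebridge 3.606, Fernley 12.343.
Rounding down: Ashgrove 4, Pinehurst 4, Millford 6, Oakdale 5, Rivermont 5, Claybrook 5, Stonebridge 3, Fernley 12 (total 44).
Millford receives 6.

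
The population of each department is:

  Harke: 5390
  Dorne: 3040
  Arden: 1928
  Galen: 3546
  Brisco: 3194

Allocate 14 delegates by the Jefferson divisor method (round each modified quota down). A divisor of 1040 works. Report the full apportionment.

With modified divisor 1040: modified quotas Harke 5.183, Dorne 2.923, Arden 1.854, Galen 3.410, Brisco 3.071.
Rounding down: Harke 5, Dorne 2, Arden 1, Galen 3, Brisco 3 (total 14).

Harke 5, Dorne 2, Arden 1, Galen 3, Brisco 3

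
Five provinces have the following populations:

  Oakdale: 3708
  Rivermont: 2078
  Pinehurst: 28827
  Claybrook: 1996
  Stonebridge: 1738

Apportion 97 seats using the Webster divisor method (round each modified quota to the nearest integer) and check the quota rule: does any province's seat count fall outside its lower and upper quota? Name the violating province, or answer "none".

Standard quotas: Oakdale 9.380, Rivermont 5.256, Pinehurst 72.919, Claybrook 5.049, Stonebridge 4.396.
Webster allocation: Oakdale 9, Rivermont 5, Pinehurst 74, Claybrook 5, Stonebridge 4.
Pinehurst has quota 72.919 (lower 72, upper 73) but receives 74 — outside the quota interval.

Pinehurst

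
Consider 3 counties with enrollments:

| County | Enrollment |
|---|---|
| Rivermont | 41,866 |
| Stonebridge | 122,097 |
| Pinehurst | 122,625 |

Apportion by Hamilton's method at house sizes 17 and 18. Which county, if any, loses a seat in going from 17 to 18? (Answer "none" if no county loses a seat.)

At 17 seats: Rivermont 3, Stonebridge 7, Pinehurst 7.
At 18 seats: Rivermont 2, Stonebridge 8, Pinehurst 8.
Rivermont drops from 3 to 2.

Rivermont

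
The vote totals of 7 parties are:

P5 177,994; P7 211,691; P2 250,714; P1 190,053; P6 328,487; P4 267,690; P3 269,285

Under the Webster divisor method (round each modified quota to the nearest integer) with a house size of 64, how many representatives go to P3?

Standard divisor 1695914/64 ≈ 26498.656; standard quotas: P5 6.717, P7 7.989, P2 9.461, P1 7.172, P6 12.396, P4 10.102, P3 10.162.
Rounding to the nearest integer gives 7, 8, 9, 7, 12, 10, 10 = 63 seats, so the divisor must be adjusted.
With modified divisor 26330: modified quotas P5 6.760, P7 8.040, P2 9.522, P1 7.218, P6 12.476, P4 10.167, P3 10.227.
Rounding to the nearest integer: P5 7, P7 8, P2 10, P1 7, P6 12, P4 10, P3 10 (total 64).
P3 receives 10.

10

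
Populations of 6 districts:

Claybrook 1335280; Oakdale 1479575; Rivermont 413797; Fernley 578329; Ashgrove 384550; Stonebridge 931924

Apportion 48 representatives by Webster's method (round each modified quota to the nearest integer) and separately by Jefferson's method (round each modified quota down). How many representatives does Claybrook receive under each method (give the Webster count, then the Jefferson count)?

Webster: Claybrook 12, Oakdale 14, Rivermont 4, Fernley 5, Ashgrove 4, Stonebridge 9.
Jefferson: Claybrook 13, Oakdale 14, Rivermont 4, Fernley 5, Ashgrove 3, Stonebridge 9.
Claybrook gets 12 under Webster and 13 under Jefferson.

12 and 13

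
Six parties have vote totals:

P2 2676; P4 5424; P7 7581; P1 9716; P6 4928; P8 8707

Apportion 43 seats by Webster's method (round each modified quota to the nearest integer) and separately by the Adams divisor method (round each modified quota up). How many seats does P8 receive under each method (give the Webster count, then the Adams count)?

Webster: P2 3, P4 6, P7 8, P1 11, P6 5, P8 10.
Adams: P2 3, P4 6, P7 8, P1 11, P6 6, P8 9.
P8 gets 10 under Webster and 9 under Adams.

10 and 9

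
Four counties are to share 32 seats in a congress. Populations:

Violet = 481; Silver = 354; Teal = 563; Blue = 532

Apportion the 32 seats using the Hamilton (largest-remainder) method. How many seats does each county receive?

Violet=8, Silver=6, Teal=9, Blue=9

The standard divisor is 1930/32 ≈ 60.312.
Standard quotas: Violet 7.975, Silver 5.869, Teal 9.335, Blue 8.821.
Lower quotas: Violet 7, Silver 5, Teal 9, Blue 8 (sum 29, leaving 3 seats).
Remainders in descending order: Violet 0.975, Silver 0.869, Blue 0.821, Teal 0.335.
Largest remainders: Violet, Silver, Blue receive the extra seats.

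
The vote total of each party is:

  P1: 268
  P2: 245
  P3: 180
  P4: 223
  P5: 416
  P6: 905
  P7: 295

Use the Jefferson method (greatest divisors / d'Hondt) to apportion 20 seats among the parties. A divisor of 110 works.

P1 2, P2 2, P3 1, P4 2, P5 3, P6 8, P7 2

With modified divisor 110: modified quotas P1 2.436, P2 2.227, P3 1.636, P4 2.027, P5 3.782, P6 8.227, P7 2.682.
Rounding down: P1 2, P2 2, P3 1, P4 2, P5 3, P6 8, P7 2 (total 20).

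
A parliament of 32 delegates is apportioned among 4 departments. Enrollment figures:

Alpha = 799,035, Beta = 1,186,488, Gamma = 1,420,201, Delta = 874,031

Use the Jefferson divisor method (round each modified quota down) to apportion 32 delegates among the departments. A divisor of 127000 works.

Alpha=6, Beta=9, Gamma=11, Delta=6

With modified divisor 127000: modified quotas Alpha 6.292, Beta 9.342, Gamma 11.183, Delta 6.882.
Rounding down: Alpha 6, Beta 9, Gamma 11, Delta 6 (total 32).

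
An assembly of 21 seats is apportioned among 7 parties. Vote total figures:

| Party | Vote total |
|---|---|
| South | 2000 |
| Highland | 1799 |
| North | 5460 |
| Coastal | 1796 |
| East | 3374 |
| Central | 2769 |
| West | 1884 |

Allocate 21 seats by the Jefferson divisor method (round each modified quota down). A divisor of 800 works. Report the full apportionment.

With modified divisor 800: modified quotas South 2.500, Highland 2.249, North 6.825, Coastal 2.245, East 4.218, Central 3.461, West 2.355.
Rounding down: South 2, Highland 2, North 6, Coastal 2, East 4, Central 3, West 2 (total 21).

South: 2; Highland: 2; North: 6; Coastal: 2; East: 4; Central: 3; West: 2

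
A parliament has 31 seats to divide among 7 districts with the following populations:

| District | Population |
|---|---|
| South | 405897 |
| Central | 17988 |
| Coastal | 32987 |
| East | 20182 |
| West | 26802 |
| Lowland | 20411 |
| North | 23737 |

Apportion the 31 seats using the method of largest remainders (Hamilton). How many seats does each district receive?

The standard divisor is 548004/31 ≈ 17677.548.
Standard quotas: South 22.9612, Central 1.0176, Coastal 1.8660, East 1.1417, West 1.5162, Lowland 1.1546, North 1.3428.
Lower quotas: South 22, Central 1, Coastal 1, East 1, West 1, Lowland 1, North 1 (sum 28, leaving 3 seats).
Remainders in descending order: South 0.9612, Coastal 0.8660, West 0.5162, North 0.3428, Lowland 0.1546, East 0.1417, Central 0.0176.
Largest remainders: South, Coastal, West receive the extra seats.

South 23, Central 1, Coastal 2, East 1, West 2, Lowland 1, North 1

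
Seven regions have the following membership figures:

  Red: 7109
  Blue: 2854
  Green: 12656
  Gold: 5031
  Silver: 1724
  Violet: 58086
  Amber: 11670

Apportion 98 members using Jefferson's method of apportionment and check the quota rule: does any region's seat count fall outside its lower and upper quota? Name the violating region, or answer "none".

Violet

Standard quotas: Red 7.028, Blue 2.821, Green 12.512, Gold 4.974, Silver 1.704, Violet 57.424, Amber 11.537.
Jefferson allocation: Red 7, Blue 2, Green 13, Gold 5, Silver 1, Violet 59, Amber 11.
Violet has quota 57.424 (lower 57, upper 58) but receives 59 — outside the quota interval.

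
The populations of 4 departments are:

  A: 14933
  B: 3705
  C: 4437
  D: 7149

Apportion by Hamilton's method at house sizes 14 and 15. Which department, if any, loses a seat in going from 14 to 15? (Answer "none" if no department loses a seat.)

none

At 14 seats: A 7, B 2, C 2, D 3.
At 15 seats: A 7, B 2, C 2, D 4.
No department's allocation decreased.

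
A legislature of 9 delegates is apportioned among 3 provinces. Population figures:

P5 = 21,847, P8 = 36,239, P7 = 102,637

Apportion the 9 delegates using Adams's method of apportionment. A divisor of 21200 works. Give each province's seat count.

With modified divisor 21200: modified quotas P5 1.031, P8 1.709, P7 4.841.
Rounding up: P5 2, P8 2, P7 5 (total 9).

P5=2, P8=2, P7=5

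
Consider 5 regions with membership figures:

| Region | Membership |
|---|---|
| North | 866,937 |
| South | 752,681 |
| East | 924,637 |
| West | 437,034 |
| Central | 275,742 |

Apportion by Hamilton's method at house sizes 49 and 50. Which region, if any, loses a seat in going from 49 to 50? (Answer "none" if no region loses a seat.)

none

At 49 seats: North 13, South 11, East 14, West 7, Central 4.
At 50 seats: North 13, South 12, East 14, West 7, Central 4.
No region's allocation decreased.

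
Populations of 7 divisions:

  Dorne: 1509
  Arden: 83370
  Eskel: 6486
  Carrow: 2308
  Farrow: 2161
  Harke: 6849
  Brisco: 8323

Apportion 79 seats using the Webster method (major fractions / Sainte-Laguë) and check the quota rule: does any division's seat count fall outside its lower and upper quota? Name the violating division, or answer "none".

Standard quotas: Dorne 1.074, Arden 59.332, Eskel 4.616, Carrow 1.643, Farrow 1.538, Harke 4.874, Brisco 5.923.
Webster allocation: Dorne 1, Arden 58, Eskel 5, Carrow 2, Farrow 2, Harke 5, Brisco 6.
Arden has quota 59.332 (lower 59, upper 60) but receives 58 — outside the quota interval.

Arden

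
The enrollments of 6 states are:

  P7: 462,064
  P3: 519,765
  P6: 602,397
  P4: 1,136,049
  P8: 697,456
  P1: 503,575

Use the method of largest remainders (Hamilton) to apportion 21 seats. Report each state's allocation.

Total 3921306; standard divisor 3921306/21 ≈ 186728.857.
Standard quotas: P7 2.4745, P3 2.7835, P6 3.2261, P4 6.0839, P8 3.7351, P1 2.6968.
Lower quotas: P7 2, P3 2, P6 3, P4 6, P8 3, P1 2 (sum 18, leaving 3 seats).
Remainders in descending order: P3 0.7835, P8 0.7351, P1 0.6968, P7 0.4745, P6 0.2261, P4 0.0839.
Largest remainders: P3, P8, P1 receive the extra seats.

P7 2; P3 3; P6 3; P4 6; P8 4; P1 3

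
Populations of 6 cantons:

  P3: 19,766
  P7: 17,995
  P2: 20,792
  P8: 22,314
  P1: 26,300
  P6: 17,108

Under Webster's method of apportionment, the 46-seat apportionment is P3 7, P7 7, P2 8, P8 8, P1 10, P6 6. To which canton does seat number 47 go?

P3

Priority for the next seat is population ÷ (current seats + 0.5).
Priorities: P3 2635.467, P7 2399.333, P2 2446.118, P8 2625.176, P1 2504.762, P6 2632.000.
Highest priority: P3.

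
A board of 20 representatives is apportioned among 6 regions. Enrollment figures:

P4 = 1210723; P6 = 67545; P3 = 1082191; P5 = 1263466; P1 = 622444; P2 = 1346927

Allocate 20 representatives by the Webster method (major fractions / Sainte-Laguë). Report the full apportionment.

P4 4, P6 0, P3 4, P5 5, P1 2, P2 5

Standard divisor 5593296/20 ≈ 279664.8; standard quotas: P4 4.329, P6 0.242, P3 3.870, P5 4.518, P1 2.226, P2 4.816.
Rounding to the nearest integer gives P4 4, P6 0, P3 4, P5 5, P1 2, P2 5 — total 20, matching the house size, so no adjustment is needed.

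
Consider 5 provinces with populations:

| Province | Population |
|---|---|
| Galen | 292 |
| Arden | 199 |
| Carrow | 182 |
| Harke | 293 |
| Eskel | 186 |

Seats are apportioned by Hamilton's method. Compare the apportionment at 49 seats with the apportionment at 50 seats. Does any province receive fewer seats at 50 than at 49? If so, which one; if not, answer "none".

Arden

At 49 seats: Galen 12, Arden 9, Carrow 8, Harke 12, Eskel 8.
At 50 seats: Galen 13, Arden 8, Carrow 8, Harke 13, Eskel 8.
Arden drops from 9 to 8.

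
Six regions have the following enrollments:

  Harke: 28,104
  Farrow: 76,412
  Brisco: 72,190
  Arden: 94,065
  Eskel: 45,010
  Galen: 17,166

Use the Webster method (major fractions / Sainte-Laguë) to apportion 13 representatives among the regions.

Standard divisor 332947/13 ≈ 25611.308; standard quotas: Harke 1.097, Farrow 2.984, Brisco 2.819, Arden 3.673, Eskel 1.757, Galen 0.670.
Rounding to the nearest integer gives 1, 3, 3, 4, 2, 1 = 14 seats, so the divisor must be adjusted.
With modified divisor 27900: modified quotas Harke 1.007, Farrow 2.739, Brisco 2.587, Arden 3.372, Eskel 1.613, Galen 0.615.
Rounding to the nearest integer: Harke 1, Farrow 3, Brisco 3, Arden 3, Eskel 2, Galen 1 (total 13).

Harke: 1; Farrow: 3; Brisco: 3; Arden: 3; Eskel: 2; Galen: 1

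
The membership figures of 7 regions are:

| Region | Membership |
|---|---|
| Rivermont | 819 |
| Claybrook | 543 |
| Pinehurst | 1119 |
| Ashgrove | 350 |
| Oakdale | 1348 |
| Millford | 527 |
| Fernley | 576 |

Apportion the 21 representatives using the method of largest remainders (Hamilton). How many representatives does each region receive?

Total 5282; standard divisor 5282/21 ≈ 251.524.
Standard quotas: Rivermont 3.256, Claybrook 2.159, Pinehurst 4.449, Ashgrove 1.392, Oakdale 5.359, Millford 2.095, Fernley 2.290.
Lower quotas: Rivermont 3, Claybrook 2, Pinehurst 4, Ashgrove 1, Oakdale 5, Millford 2, Fernley 2 (sum 19, leaving 2 seats).
Remainders in descending order: Pinehurst 0.449, Ashgrove 0.392, Oakdale 0.359, Fernley 0.290, Rivermont 0.256, Claybrook 0.159, Millford 0.095.
Largest remainders: Pinehurst, Ashgrove receive the extra seats.

Rivermont=3, Claybrook=2, Pinehurst=5, Ashgrove=2, Oakdale=5, Millford=2, Fernley=2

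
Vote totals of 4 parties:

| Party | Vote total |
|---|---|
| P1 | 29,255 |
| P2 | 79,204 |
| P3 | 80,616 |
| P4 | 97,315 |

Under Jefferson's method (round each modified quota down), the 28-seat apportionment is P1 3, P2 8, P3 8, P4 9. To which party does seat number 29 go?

Priority for the next seat is population ÷ (current seats + 1).
Priorities: P1 7313.750, P2 8800.444, P3 8957.333, P4 9731.500.
Highest priority: P4.

P4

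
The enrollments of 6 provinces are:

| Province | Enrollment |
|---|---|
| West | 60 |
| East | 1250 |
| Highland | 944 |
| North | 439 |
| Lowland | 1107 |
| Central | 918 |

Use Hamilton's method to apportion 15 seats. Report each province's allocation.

Total 4718; standard divisor 4718/15 ≈ 314.533.
Standard quotas: West 0.191, East 3.974, Highland 3.001, North 1.396, Lowland 3.519, Central 2.919.
Lower quotas: West 0, East 3, Highland 3, North 1, Lowland 3, Central 2 (sum 12, leaving 3 seats).
Remainders in descending order: East 0.974, Central 0.919, Lowland 0.519, North 0.396, West 0.191, Highland 0.001.
Largest remainders: East, Central, Lowland receive the extra seats.

West 0; East 4; Highland 3; North 1; Lowland 4; Central 3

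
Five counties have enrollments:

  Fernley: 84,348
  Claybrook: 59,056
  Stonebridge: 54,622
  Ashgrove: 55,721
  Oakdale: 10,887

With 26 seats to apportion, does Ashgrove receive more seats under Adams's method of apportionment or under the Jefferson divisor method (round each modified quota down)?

Adams

Adams: Fernley 8, Claybrook 6, Stonebridge 5, Ashgrove 6, Oakdale 1.
Jefferson: Fernley 9, Claybrook 6, Stonebridge 5, Ashgrove 5, Oakdale 1.
Ashgrove gets 6 under Adams and 5 under Jefferson.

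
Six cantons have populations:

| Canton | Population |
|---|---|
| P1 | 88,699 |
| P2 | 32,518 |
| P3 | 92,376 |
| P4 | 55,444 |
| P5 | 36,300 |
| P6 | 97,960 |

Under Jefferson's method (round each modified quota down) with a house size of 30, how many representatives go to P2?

2

Standard divisor 403297/30 ≈ 13443.233; standard quotas: P1 6.598, P2 2.419, P3 6.872, P4 4.124, P5 2.700, P6 7.287.
Rounding down gives 6, 2, 6, 4, 2, 7 = 27 seats, so the divisor must be adjusted.
With modified divisor 12200: modified quotas P1 7.270, P2 2.665, P3 7.572, P4 4.545, P5 2.975, P6 8.030.
Rounding down: P1 7, P2 2, P3 7, P4 4, P5 2, P6 8 (total 30).
P2 receives 2.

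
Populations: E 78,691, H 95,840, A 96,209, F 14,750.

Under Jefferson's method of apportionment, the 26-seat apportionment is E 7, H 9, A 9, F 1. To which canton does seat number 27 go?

Priority for the next seat is population ÷ (current seats + 1).
Priorities: E 9836.375, H 9584.000, A 9620.900, F 7375.000.
Highest priority: E.

E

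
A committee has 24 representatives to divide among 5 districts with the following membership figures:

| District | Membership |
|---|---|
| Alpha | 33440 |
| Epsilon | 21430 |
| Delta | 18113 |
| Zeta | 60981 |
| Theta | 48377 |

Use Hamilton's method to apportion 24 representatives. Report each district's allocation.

Standard divisor: 182341 ÷ 24 ≈ 7597.542.
Standard quotas: Alpha 4.4014, Epsilon 2.8206, Delta 2.3841, Zeta 8.0264, Theta 6.3675.
Lower quotas: Alpha 4, Epsilon 2, Delta 2, Zeta 8, Theta 6 (sum 22, leaving 2 seats).
Remainders in descending order: Epsilon 0.8206, Alpha 0.4014, Delta 0.3841, Theta 0.3675, Zeta 0.0264.
Largest remainders: Epsilon, Alpha receive the extra seats.

Alpha 5, Epsilon 3, Delta 2, Zeta 8, Theta 6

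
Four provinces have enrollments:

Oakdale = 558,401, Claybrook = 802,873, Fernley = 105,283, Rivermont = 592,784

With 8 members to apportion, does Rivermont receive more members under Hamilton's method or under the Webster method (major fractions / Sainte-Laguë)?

Webster

Hamilton: Oakdale 2, Claybrook 3, Fernley 1, Rivermont 2.
Webster: Oakdale 2, Claybrook 3, Fernley 0, Rivermont 3.
Rivermont gets 2 under Hamilton and 3 under Webster.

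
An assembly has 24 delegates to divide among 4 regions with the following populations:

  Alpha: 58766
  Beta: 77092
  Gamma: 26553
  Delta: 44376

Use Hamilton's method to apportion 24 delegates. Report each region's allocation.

Alpha 7; Beta 9; Gamma 3; Delta 5

Standard divisor: 206787 ÷ 24 ≈ 8616.125.
Standard quotas: Alpha 6.8205, Beta 8.9474, Gamma 3.0818, Delta 5.1503.
Lower quotas: Alpha 6, Beta 8, Gamma 3, Delta 5 (sum 22, leaving 2 seats).
Remainders in descending order: Beta 0.9474, Alpha 0.8205, Delta 0.1503, Gamma 0.0818.
The surplus seats go to Beta, Alpha.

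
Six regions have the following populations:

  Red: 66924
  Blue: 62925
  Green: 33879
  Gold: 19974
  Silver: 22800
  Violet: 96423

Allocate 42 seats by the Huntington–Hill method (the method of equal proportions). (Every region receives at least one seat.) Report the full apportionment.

With divisor 7282: modified quotas Red 9.190, Blue 8.641, Green 4.652, Gold 2.743, Silver 3.131, Violet 13.241.
Geometric-mean thresholds: Red √(9·10)=9.487, Blue √(8·9)=8.485, Green √(4·5)=4.472, Gold √(2·3)=2.449, Silver √(3·4)=3.464, Violet √(13·14)=13.491.
Each quota rounded against its threshold gives Red 9, Blue 9, Green 5, Gold 3, Silver 3, Violet 13 (total 42).

Red 9, Blue 9, Green 5, Gold 3, Silver 3, Violet 13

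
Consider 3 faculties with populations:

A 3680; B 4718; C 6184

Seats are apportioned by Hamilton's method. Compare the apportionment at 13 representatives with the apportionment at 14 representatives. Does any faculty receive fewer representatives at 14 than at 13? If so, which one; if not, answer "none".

none

At 13 seats: A 3, B 4, C 6.
At 14 seats: A 4, B 4, C 6.
No faculty's allocation decreased.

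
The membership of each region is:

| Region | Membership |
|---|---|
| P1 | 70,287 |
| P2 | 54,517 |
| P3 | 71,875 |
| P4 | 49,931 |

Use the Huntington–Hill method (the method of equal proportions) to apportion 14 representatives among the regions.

P1=4, P2=3, P3=4, P4=3

With divisor 18181: modified quotas P1 3.866, P2 2.999, P3 3.953, P4 2.746.
Geometric-mean thresholds: P1 √(3·4)=3.464, P2 √(2·3)=2.449, P3 √(3·4)=3.464, P4 √(2·3)=2.449.
Each quota rounded against its threshold gives P1 4, P2 3, P3 4, P4 3 (total 14).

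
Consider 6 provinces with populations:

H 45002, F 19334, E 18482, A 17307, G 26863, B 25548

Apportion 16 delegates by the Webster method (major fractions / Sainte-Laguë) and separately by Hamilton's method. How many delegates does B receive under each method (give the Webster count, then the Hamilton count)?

Webster: H 4, F 2, E 2, A 2, G 3, B 3.
Hamilton: H 5, F 2, E 2, A 2, G 3, B 2.
B gets 3 under Webster and 2 under Hamilton.

3 and 2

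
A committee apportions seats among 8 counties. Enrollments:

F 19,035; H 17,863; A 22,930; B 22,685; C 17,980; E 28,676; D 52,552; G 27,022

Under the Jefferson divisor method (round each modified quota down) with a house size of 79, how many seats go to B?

Standard divisor 208743/79 ≈ 2642.316; standard quotas: F 7.204, H 6.760, A 8.678, B 8.585, C 6.805, E 10.853, D 19.889, G 10.227.
Rounding down gives 7, 6, 8, 8, 6, 10, 19, 10 = 74 seats, so the divisor must be adjusted.
With modified divisor 2530: modified quotas F 7.524, H 7.060, A 9.063, B 8.966, C 7.107, E 11.334, D 20.772, G 10.681.
Rounding down: F 7, H 7, A 9, B 8, C 7, E 11, D 20, G 10 (total 79).
B receives 8.

8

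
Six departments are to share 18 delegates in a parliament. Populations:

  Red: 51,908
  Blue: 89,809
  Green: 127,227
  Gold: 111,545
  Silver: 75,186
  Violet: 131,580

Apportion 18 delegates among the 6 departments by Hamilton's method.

Red 2, Blue 3, Green 4, Gold 3, Silver 2, Violet 4

Standard divisor: 587255 ÷ 18 ≈ 32625.278.
Standard quotas: Red 1.5910, Blue 2.7527, Green 3.8996, Gold 3.4190, Silver 2.3045, Violet 4.0331.
Lower quotas: Red 1, Blue 2, Green 3, Gold 3, Silver 2, Violet 4 (sum 15, leaving 3 seats).
Remainders in descending order: Green 0.8996, Blue 0.7527, Red 0.5910, Gold 0.4190, Silver 0.3045, Violet 0.0331.
The surplus seats go to Green, Blue, Red.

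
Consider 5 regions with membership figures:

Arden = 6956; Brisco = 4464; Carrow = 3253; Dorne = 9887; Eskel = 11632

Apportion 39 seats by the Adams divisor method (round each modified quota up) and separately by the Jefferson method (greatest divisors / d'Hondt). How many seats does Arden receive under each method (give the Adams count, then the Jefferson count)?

Adams: Arden 8, Brisco 5, Carrow 4, Dorne 10, Eskel 12.
Jefferson: Arden 7, Brisco 5, Carrow 3, Dorne 11, Eskel 13.
Arden gets 8 under Adams and 7 under Jefferson.

8 and 7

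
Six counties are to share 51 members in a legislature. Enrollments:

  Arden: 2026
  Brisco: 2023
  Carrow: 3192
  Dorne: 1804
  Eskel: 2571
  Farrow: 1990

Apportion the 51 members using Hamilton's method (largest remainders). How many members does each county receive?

Arden 8, Brisco 7, Carrow 12, Dorne 7, Eskel 10, Farrow 7

Standard divisor: 13606 ÷ 51 ≈ 266.784.
Standard quotas: Arden 7.594, Brisco 7.583, Carrow 11.965, Dorne 6.762, Eskel 9.637, Farrow 7.459.
Lower quotas: Arden 7, Brisco 7, Carrow 11, Dorne 6, Eskel 9, Farrow 7 (sum 47, leaving 4 seats).
Remainders in descending order: Carrow 0.965, Dorne 0.762, Eskel 0.637, Arden 0.594, Brisco 0.583, Farrow 0.459.
The surplus seats go to Carrow, Dorne, Eskel, Arden.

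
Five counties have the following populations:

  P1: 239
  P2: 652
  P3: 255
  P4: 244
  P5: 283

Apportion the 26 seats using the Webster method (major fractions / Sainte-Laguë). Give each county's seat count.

P1 4, P2 10, P3 4, P4 4, P5 4

Standard divisor 1673/26 ≈ 64.346; standard quotas: P1 3.714, P2 10.133, P3 3.963, P4 3.792, P5 4.398.
Rounding to the nearest integer gives P1 4, P2 10, P3 4, P4 4, P5 4 — total 26, matching the house size, so no adjustment is needed.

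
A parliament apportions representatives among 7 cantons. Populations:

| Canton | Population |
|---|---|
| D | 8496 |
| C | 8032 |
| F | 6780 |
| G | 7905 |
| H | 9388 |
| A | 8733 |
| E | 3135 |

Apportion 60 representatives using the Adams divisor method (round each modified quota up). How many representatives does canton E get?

4

Standard divisor 52469/60 ≈ 874.483; standard quotas: D 9.715, C 9.185, F 7.753, G 9.040, H 10.735, A 9.986, E 3.585.
Rounding up gives 10, 10, 8, 10, 11, 10, 4 = 63 seats, so the divisor must be adjusted.
With modified divisor 941: modified quotas D 9.029, C 8.536, F 7.205, G 8.401, H 9.977, A 9.281, E 3.332.
Rounding up: D 10, C 9, F 8, G 9, H 10, A 10, E 4 (total 60).
E receives 4.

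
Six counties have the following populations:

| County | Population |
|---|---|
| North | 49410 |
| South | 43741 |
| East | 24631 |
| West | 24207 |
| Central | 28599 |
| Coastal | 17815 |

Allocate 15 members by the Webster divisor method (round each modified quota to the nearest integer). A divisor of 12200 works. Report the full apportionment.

With modified divisor 12200: modified quotas North 4.050, South 3.585, East 2.019, West 1.984, Central 2.344, Coastal 1.460.
Rounding to the nearest integer: North 4, South 4, East 2, West 2, Central 2, Coastal 1 (total 15).

North 4; South 4; East 2; West 2; Central 2; Coastal 1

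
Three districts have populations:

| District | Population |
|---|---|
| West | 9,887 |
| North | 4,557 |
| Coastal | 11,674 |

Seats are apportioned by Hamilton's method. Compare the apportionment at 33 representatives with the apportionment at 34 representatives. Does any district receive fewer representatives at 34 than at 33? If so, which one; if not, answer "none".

none

At 33 seats: West 12, North 6, Coastal 15.
At 34 seats: West 13, North 6, Coastal 15.
No district's allocation decreased.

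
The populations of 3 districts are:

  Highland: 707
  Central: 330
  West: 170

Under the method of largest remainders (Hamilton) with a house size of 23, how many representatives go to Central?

Total 1207; standard divisor 1207/23 ≈ 52.478.
Standard quotas: Highland 13.472, Central 6.288, West 3.239.
Lower quotas: Highland 13, Central 6, West 3 (sum 22, leaving 1 seat).
Remainders in descending order: Highland 0.472, Central 0.288, West 0.239.
Largest remainder: Highland receives the extra seat.
Central receives 6.

6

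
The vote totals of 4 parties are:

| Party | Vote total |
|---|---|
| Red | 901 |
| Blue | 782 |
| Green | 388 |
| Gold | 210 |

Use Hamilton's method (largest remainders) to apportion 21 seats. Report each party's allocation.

Red: 8, Blue: 7, Green: 4, Gold: 2

The standard divisor is 2281/21 ≈ 108.619.
Standard quotas: Red 8.295, Blue 7.199, Green 3.572, Gold 1.933.
Lower quotas: Red 8, Blue 7, Green 3, Gold 1 (sum 19, leaving 2 seats).
Remainders in descending order: Gold 0.933, Green 0.572, Red 0.295, Blue 0.199.
The surplus seats go to Gold, Green.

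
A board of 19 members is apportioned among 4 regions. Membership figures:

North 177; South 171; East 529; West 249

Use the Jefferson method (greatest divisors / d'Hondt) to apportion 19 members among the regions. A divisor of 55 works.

With modified divisor 55: modified quotas North 3.218, South 3.109, East 9.618, West 4.527.
Rounding down: North 3, South 3, East 9, West 4 (total 19).

North 3, South 3, East 9, West 4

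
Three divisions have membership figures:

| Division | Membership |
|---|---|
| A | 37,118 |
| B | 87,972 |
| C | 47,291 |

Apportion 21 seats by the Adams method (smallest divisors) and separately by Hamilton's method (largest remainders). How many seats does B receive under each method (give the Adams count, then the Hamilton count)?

Adams: A 5, B 10, C 6.
Hamilton: A 4, B 11, C 6.
B gets 10 under Adams and 11 under Hamilton.

10 and 11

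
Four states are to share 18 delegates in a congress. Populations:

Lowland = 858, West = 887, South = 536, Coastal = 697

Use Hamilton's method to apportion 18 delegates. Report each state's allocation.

Lowland 5; West 6; South 3; Coastal 4

The standard divisor is 2978/18 ≈ 165.444.
Standard quotas: Lowland 5.186, West 5.361, South 3.240, Coastal 4.213.
Lower quotas: Lowland 5, West 5, South 3, Coastal 4 (sum 17, leaving 1 seat).
Remainders in descending order: West 0.361, South 0.240, Coastal 0.213, Lowland 0.186.
The surplus seat goes to West.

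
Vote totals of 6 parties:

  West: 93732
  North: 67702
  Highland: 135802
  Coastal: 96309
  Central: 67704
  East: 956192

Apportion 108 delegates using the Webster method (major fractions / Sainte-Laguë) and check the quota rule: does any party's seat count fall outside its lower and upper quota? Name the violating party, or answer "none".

East

Standard quotas: West 7.142, North 5.158, Highland 10.347, Coastal 7.338, Central 5.159, East 72.856.
Webster allocation: West 7, North 5, Highland 10, Coastal 7, Central 5, East 74.
East has quota 72.856 (lower 72, upper 73) but receives 74 — outside the quota interval.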